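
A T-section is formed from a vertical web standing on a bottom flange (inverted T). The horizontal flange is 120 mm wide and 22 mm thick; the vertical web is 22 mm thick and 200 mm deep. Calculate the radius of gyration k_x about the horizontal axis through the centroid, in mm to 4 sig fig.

k_x ≈ 70.61 mm

Split into non-overlapping primitives; take the origin at the lower-left of the bounding box.
Flange: 120 × 22, A = 2 640 mm², y = 11 mm, Ī = 106 480 mm⁴.
Web: 22 × 200, A = 4 400 mm², y = 122 mm, Ī = 14 666 667 mm⁴.
Centroid: ȳ = ΣA·y / ΣA = 80.375 mm.
Transfer each piece to the horizontal axis through the centroid using Ī + A·d² with d = y − 80.375:
  flange: d = -69.375 mm → contributes +12 812 511 mm⁴
  web: d = 41.625 mm → contributes +22 290 285 mm⁴
Total I = 35 102 797 mm⁴.
Radius of gyration: k = √(I/A) = √(35 102 797 / 7 040) = 70.613 mm.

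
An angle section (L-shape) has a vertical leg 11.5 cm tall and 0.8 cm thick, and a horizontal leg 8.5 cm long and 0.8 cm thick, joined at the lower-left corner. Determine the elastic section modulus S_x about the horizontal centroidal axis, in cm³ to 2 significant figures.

S_x ≈ 26 cm³

Split into non-overlapping primitives; take the origin at the lower-left of the bounding box.
Vertical leg: 0.8 × 11.5, A = 9.2 cm², y = 5.75 cm, Ī = 101.4 cm⁴.
Horizontal leg (remainder): 7.7 × 0.8, A = 6.16 cm², y = 0.4 cm, Ī = 0.3285 cm⁴.
Centroid: ȳ = ΣA·y / ΣA = 3.604 cm.
Transfer each piece to the horizontal centroidal axis using Ī + A·d² with d = y − 3.604:
  vertical leg: d = 2.146 cm → contributes +143.7 cm⁴
  horizontal leg (remainder): d = -3.204 cm → contributes +63.58 cm⁴
Total I = 207.3 cm⁴.
Extreme fibre distance c = 7.896 cm; S = I/c = 26.26 cm³.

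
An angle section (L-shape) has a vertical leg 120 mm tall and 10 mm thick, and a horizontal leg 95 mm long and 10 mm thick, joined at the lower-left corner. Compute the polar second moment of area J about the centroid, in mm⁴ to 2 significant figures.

Split into non-overlapping primitives; take the origin at the lower-left of the bounding box.
Vertical leg: 10 × 120, A = 1 200 mm², y = 60 mm, Ī = 1 440 000 mm⁴.
Horizontal leg (remainder): 85 × 10, A = 850 mm², y = 5 mm, Ī = 7 083 mm⁴.
Centroid: ȳ = ΣA·y / ΣA = 37.2 mm.
Transfer each piece to the centroidal x-axis using Ī + A·d² with d = y − 37.2:
  vertical leg: d = 22.8 mm → contributes +2 064 075 mm⁴
  horizontal leg (remainder): d = -32.2 mm → contributes +888 130 mm⁴
Total I = 2 952 205 mm⁴.
For the y-axis: x̄ = 24.7 mm.
Repeating about the centroidal y-axis gives I_y = 1 644 393 mm⁴.
Polar second moment: J = I_x + I_y = 4 596 598 mm⁴.

J ≈ 4.6 × 10⁶ mm⁴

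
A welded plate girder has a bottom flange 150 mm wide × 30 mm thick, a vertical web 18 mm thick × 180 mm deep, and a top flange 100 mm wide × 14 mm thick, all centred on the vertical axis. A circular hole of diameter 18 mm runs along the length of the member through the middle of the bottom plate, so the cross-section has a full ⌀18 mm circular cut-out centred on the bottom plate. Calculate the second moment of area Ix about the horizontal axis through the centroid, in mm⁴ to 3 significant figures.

Break the section into simple shapes (no overlaps), measuring from the bottom-left corner of the bounding box.
Bottom plate: 150 × 30, A = 4 500 mm², y = 15 mm, Ī = 337 500 mm⁴.
Web plate: 18 × 180, A = 3 240 mm², y = 120 mm, Ī = 8 748 000 mm⁴.
Top plate: 100 × 14, A = 1 400 mm², y = 217 mm, Ī = 22 867 mm⁴.
Hole (subtracted): ⌀18, A = 254.47 mm², y = 15 mm, Ī = 5 153 mm⁴.
Centroid: ȳ = ΣA·y / ΣA = 85.114 mm.
Transfer each piece to the horizontal axis through the centroid using Ī + A·d² with d = y − 85.114:
  bottom plate: d = -70.114 mm → contributes +22 459 370 mm⁴
  web plate: d = 34.886 mm → contributes +12 691 190 mm⁴
  top plate: d = 131.89 mm → contributes +24 374 355 mm⁴
  hole: d = -70.114 mm → contributes −1 256 115 mm⁴
Total I = 58 268 800 mm⁴.

Ix ≈ 5.83 × 10⁷ mm⁴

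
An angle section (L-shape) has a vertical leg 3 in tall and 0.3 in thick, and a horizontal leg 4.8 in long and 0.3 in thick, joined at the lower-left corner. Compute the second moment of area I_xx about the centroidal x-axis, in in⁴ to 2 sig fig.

I_xx ≈ 1.7 in⁴

Decompose the section into non-overlapping parts with the origin at the bottom-left of its bounding rectangle.
Vertical leg: 0.3 × 3, A = 0.9 in², y = 1.5 in, Ī = 0.675 in⁴.
Horizontal leg (remainder): 4.5 × 0.3, A = 1.35 in², y = 0.15 in, Ī = 0.01013 in⁴.
Centroid: ȳ = ΣA·y / ΣA = 0.69 in.
Transfer each piece to the centroidal x-axis using Ī + A·d² with d = y − 0.69:
  vertical leg: d = 0.81 in → contributes +1.265 in⁴
  horizontal leg (remainder): d = -0.54 in → contributes +0.4038 in⁴
Total I = 1.669 in⁴.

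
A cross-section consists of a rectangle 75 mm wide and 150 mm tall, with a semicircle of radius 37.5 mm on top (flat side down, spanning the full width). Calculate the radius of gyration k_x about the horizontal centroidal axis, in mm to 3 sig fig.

k_x ≈ 52.1 mm

Treat the section as a set of non-overlapping primitives; coordinates are from the bounding-box lower-left.
Rectangular body: 75 × 150, A = 11 250 mm², y = 75 mm, Ī = 21 093 750 mm⁴.
Semicircular cap: semicircle r = 37.5, A = 2208.9 mm², y = 165.92 mm, Ī = 217 049 mm⁴.
Centroid: ȳ = ΣA·y / ΣA = 89.921 mm.
Transfer each piece to the horizontal centroidal axis using Ī + A·d² with d = y − 89.921:
  rectangular body: d = -14.921 mm → contributes +23 598 544 mm⁴
  semicircular cap: d = 75.994 mm → contributes +12 973 857 mm⁴
Total I = 36 572 401 mm⁴.
Radius of gyration: k = √(I/A) = √(36 572 401 / 13 459) = 52.128 mm.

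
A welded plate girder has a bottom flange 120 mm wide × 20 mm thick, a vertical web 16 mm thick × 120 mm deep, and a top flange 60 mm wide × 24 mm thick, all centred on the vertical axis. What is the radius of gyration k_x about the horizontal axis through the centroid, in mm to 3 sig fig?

Break the section into simple shapes (no overlaps), measuring from the bottom-left corner of the bounding box.
Bottom plate: 120 × 20, A = 2 400 mm², y = 10 mm, Ī = 80 000 mm⁴.
Web plate: 16 × 120, A = 1 920 mm², y = 80 mm, Ī = 2 304 000 mm⁴.
Top plate: 60 × 24, A = 1 440 mm², y = 152 mm, Ī = 69 120 mm⁴.
Centroid: ȳ = ΣA·y / ΣA = 68.833 mm.
Transfer each piece to the horizontal axis through the centroid using Ī + A·d² with d = y − 68.833:
  bottom plate: d = -58.833 mm → contributes +8 387 267 mm⁴
  web plate: d = 11.167 mm → contributes +2 543 413 mm⁴
  top plate: d = 83.167 mm → contributes +10 029 160 mm⁴
Total I = 20 959 840 mm⁴.
Radius of gyration: k = √(I/A) = √(20 959 840 / 5 760) = 60.323 mm.

k_x ≈ 60.3 mm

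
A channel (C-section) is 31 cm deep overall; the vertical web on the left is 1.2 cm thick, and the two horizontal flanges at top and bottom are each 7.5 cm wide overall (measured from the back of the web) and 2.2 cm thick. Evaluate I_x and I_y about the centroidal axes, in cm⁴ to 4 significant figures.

Decompose the section into non-overlapping parts with the origin at the bottom-left of its bounding rectangle.
Web: 1.2 × 31, A = 37.2 cm², y = 15.5 cm, Ī = 2979.1 cm⁴.
Top flange (beyond web): 6.3 × 2.2, A = 13.86 cm², y = 29.9 cm, Ī = 5.5902 cm⁴.
Bottom flange (beyond web): 6.3 × 2.2, A = 13.86 cm², y = 1.1 cm, Ī = 5.5902 cm⁴.
By symmetry the centroid is at mid-height, ȳ = 15.5 cm.
Transfer each piece to the centroidal x-axis using Ī + A·d² with d = y − 15.5:
  web: d = 0 cm → contributes +2979.1 cm⁴
  top flange (beyond web): d = 14.4 cm → contributes +2879.6 cm⁴
  bottom flange (beyond web): d = -14.4 cm → contributes +2879.6 cm⁴
Total I = 8738.3 cm⁴.
For the y-axis: x̄ = 2.2012 cm.
Repeating about the centroidal y-axis gives I_y = 319.516 cm⁴.

I_x ≈ 8738 cm⁴, I_y ≈ 319.5 cm⁴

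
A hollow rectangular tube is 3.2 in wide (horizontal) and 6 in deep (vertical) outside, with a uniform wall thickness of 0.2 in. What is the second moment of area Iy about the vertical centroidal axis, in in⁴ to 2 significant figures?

Iy ≈ 6.1 in⁴

Break the section into simple shapes (no overlaps), measuring from the bottom-left corner of the bounding box.
Outer rectangle: 3.2 × 6, A = 19.2 in², x = 1.6 in, Ī = 16.38 in⁴.
Inner void (subtracted): 2.8 × 5.6, A = 15.68 in², x = 1.6 in, Ī = 10.24 in⁴.
By symmetry the centroid is at mid-width, x̄ = 1.6 in.
All pieces are centred on the vertical centroidal axis, so I = ΣĪ (holes subtracted) = 6.14 in⁴.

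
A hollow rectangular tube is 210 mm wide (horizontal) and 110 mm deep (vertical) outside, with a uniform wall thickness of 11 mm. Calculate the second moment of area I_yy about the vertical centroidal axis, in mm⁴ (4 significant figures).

I_yy ≈ 3.616 × 10⁷ mm⁴

Treat the section as a set of non-overlapping primitives; coordinates are from the bounding-box lower-left.
Outer rectangle: 210 × 110, A = 23 100 mm², x = 105 mm, Ī = 84 892 500 mm⁴.
Inner void (subtracted): 188 × 88, A = 16 544 mm², x = 105 mm, Ī = 48 727 595 mm⁴.
By symmetry the centroid is at mid-width, x̄ = 105 mm.
All pieces are centred on the vertical centroidal axis, so I = ΣĪ (holes subtracted) = 36 164 905 mm⁴.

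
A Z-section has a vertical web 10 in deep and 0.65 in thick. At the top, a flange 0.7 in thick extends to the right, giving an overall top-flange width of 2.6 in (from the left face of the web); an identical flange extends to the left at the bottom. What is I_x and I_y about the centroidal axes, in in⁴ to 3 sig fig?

Break the section into simple shapes (no overlaps), measuring from the bottom-left corner of the bounding box.
Web: 0.65 × 10, A = 6.5 in², y = 5 in, Ī = 54.167 in⁴.
Top flange (beyond web): 1.95 × 0.7, A = 1.365 in², y = 9.65 in, Ī = 0.055738 in⁴.
Bottom flange (beyond web): 1.95 × 0.7, A = 1.365 in², y = 0.35 in, Ī = 0.055738 in⁴.
Centroid: ȳ = ΣA·y / ΣA = 5 in.
Transfer each piece to the centroidal x-axis using Ī + A·d² with d = y − 5:
  web: d = 0 in → contributes +54.167 in⁴
  top flange (beyond web): d = 4.65 in → contributes +29.57 in⁴
  bottom flange (beyond web): d = -4.65 in → contributes +29.57 in⁴
Total I = 113.31 in⁴.
For the y-axis: x̄ = 2.275 in.
Repeating about the centroidal y-axis gives I_y = 5.7076 in⁴.

I_x ≈ 113 in⁴, I_y ≈ 5.71 in⁴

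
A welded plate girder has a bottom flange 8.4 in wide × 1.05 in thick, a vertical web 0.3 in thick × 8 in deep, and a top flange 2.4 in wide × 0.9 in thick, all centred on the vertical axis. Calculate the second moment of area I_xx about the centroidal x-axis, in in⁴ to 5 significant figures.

Decompose the section into non-overlapping parts with the origin at the bottom-left of its bounding rectangle.
Bottom plate: 8.4 × 1.05, A = 8.82 in², y = 0.525 in, Ī = 0.8103375 in⁴.
Web plate: 0.3 × 8, A = 2.4 in², y = 5.05 in, Ī = 12.8 in⁴.
Top plate: 2.4 × 0.9, A = 2.16 in², y = 9.5 in, Ī = 0.1458 in⁴.
Centroid: ȳ = ΣA·y / ΣA = 2.785538 in.
Transfer each piece to the centroidal x-axis using Ī + A·d² with d = y − 2.785538:
  bottom plate: d = -2.260538 in → contributes +45.88082 in⁴
  web plate: d = 2.264462 in → contributes +25.10669 in⁴
  top plate: d = 6.714462 in → contributes +97.52724 in⁴
Total I = 168.5148 in⁴.

I_xx ≈ 168.51 in⁴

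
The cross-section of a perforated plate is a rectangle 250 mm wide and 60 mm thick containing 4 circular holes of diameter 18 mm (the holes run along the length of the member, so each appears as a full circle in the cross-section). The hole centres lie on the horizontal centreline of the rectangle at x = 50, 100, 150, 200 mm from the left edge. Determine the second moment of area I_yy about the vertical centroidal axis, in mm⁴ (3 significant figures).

I_yy ≈ 7.49 × 10⁷ mm⁴

Decompose the section into non-overlapping parts with the origin at the bottom-left of its bounding rectangle.
Plate: 250 × 60, A = 15 000 mm², x = 125 mm, Ī = 78 125 000 mm⁴.
Hole 1 (subtracted): ⌀18, A = 254.47 mm², x = 50 mm, Ī = 5 153 mm⁴.
Hole 2 (subtracted): ⌀18, A = 254.47 mm², x = 100 mm, Ī = 5 153 mm⁴.
Hole 3 (subtracted): ⌀18, A = 254.47 mm², x = 150 mm, Ī = 5 153 mm⁴.
Hole 4 (subtracted): ⌀18, A = 254.47 mm², x = 200 mm, Ī = 5 153 mm⁴.
By symmetry the centroid is at mid-width, x̄ = 125 mm.
Transfer each piece to the vertical centroidal axis using Ī + A·d² with d = x − 125:
  plate: d = 0 mm → contributes +78 125 000 mm⁴
  hole 1: d = -75 mm → contributes −1 436 541 mm⁴
  hole 2: d = -25 mm → contributes −164 196 mm⁴
  hole 3: d = 25 mm → contributes −164 196 mm⁴
  hole 4: d = 75 mm → contributes −1 436 541 mm⁴
Total I = 74 923 525 mm⁴.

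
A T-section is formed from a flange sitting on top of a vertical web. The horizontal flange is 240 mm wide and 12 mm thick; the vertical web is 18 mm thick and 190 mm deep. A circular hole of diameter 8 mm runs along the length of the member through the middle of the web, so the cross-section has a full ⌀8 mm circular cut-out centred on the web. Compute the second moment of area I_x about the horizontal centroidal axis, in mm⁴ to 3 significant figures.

Treat the section as a set of non-overlapping primitives; coordinates are from the bounding-box lower-left.
Flange: 240 × 12, A = 2 880 mm², y = 196 mm, Ī = 34 560 mm⁴.
Web: 18 × 190, A = 3 420 mm², y = 95 mm, Ī = 10 288 500 mm⁴.
Hole (subtracted): ⌀8, A = 50.265 mm², y = 95 mm, Ī = 201.06 mm⁴.
Centroid: ȳ = ΣA·y / ΣA = 141.54 mm.
Transfer each piece to the horizontal centroidal axis using Ī + A·d² with d = y − 141.54:
  flange: d = 54.457 mm → contributes +8 575 457 mm⁴
  web: d = -46.543 mm → contributes +17 697 007 mm⁴
  hole: d = -46.543 mm → contributes −109 088 mm⁴
Total I = 26 163 376 mm⁴.

I_x ≈ 2.62 × 10⁷ mm⁴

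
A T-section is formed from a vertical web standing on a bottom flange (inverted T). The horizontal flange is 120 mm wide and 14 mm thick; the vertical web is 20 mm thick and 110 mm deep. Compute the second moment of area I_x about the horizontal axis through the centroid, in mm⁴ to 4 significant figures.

I_x ≈ 5.907 × 10⁶ mm⁴

Break the section into simple shapes (no overlaps), measuring from the bottom-left corner of the bounding box.
Flange: 120 × 14, A = 1 680 mm², y = 7 mm, Ī = 27 440 mm⁴.
Web: 20 × 110, A = 2 200 mm², y = 69 mm, Ī = 2 218 333 mm⁴.
Centroid: ȳ = ΣA·y / ΣA = 42.1546 mm.
Transfer each piece to the horizontal axis through the centroid using Ī + A·d² with d = y − 42.1546:
  flange: d = -35.1546 mm → contributes +2 103 666 mm⁴
  web: d = 26.8454 mm → contributes +3 803 815 mm⁴
Total I = 5 907 481 mm⁴.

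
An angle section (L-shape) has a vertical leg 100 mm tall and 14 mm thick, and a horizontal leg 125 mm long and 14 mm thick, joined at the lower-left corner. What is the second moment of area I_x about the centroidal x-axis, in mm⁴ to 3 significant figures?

I_x ≈ 2.55 × 10⁶ mm⁴

Split into non-overlapping primitives; take the origin at the lower-left of the bounding box.
Vertical leg: 14 × 100, A = 1 400 mm², y = 50 mm, Ī = 1 166 667 mm⁴.
Horizontal leg (remainder): 111 × 14, A = 1 554 mm², y = 7 mm, Ī = 25 382 mm⁴.
Centroid: ȳ = ΣA·y / ΣA = 27.379 mm.
Transfer each piece to the centroidal x-axis using Ī + A·d² with d = y − 27.379:
  vertical leg: d = 22.621 mm → contributes +1 883 051 mm⁴
  horizontal leg (remainder): d = -20.379 mm → contributes +670 773 mm⁴
Total I = 2 553 824 mm⁴.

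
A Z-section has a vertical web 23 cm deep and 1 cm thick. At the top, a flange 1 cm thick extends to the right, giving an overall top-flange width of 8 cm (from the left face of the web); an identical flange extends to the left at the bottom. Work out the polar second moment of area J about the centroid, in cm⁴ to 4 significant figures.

J ≈ 2992 cm⁴

Split into non-overlapping primitives; take the origin at the lower-left of the bounding box.
Web: 1 × 23, A = 23 cm², y = 11.5 cm, Ī = 1013.92 cm⁴.
Top flange (beyond web): 7 × 1, A = 7 cm², y = 22.5 cm, Ī = 0.583333 cm⁴.
Bottom flange (beyond web): 7 × 1, A = 7 cm², y = 0.5 cm, Ī = 0.583333 cm⁴.
Centroid: ȳ = ΣA·y / ΣA = 11.5 cm.
Transfer each piece to the centroidal x-axis using Ī + A·d² with d = y − 11.5:
  web: d = 0 cm → contributes +1013.92 cm⁴
  top flange (beyond web): d = 11 cm → contributes +847.583 cm⁴
  bottom flange (beyond web): d = -11 cm → contributes +847.583 cm⁴
Total I = 2709.08 cm⁴.
For the y-axis: x̄ = 7.5 cm.
Repeating about the centroidal y-axis gives I_y = 283.083 cm⁴.
Polar second moment: J = I_x + I_y = 2992.17 cm⁴.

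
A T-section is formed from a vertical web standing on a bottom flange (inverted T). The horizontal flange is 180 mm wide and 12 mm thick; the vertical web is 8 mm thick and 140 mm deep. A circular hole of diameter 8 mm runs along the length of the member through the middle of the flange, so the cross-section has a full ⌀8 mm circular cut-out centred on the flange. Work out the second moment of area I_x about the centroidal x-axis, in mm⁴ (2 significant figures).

I_x ≈ 6.1 × 10⁶ mm⁴

Treat the section as a set of non-overlapping primitives; coordinates are from the bounding-box lower-left.
Flange: 180 × 12, A = 2 160 mm², y = 6 mm, Ī = 25 920 mm⁴.
Web: 8 × 140, A = 1 120 mm², y = 82 mm, Ī = 1 829 333 mm⁴.
Hole (subtracted): ⌀8, A = 50.27 mm², y = 6 mm, Ī = 201.1 mm⁴.
Centroid: ȳ = ΣA·y / ΣA = 32.36 mm.
Transfer each piece to the centroidal x-axis using Ī + A·d² with d = y − 32.36:
  flange: d = -26.36 mm → contributes +1 526 238 mm⁴
  web: d = 49.64 mm → contributes +4 589 703 mm⁴
  hole: d = -26.36 mm → contributes −35 115 mm⁴
Total I = 6 080 826 mm⁴.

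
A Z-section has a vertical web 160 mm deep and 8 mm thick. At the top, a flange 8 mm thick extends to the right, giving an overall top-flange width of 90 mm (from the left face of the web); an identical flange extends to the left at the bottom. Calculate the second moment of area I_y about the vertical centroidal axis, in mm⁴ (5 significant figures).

Split into non-overlapping primitives; take the origin at the lower-left of the bounding box.
Web: 8 × 160, A = 1 280 mm², x = 86 mm, Ī = 6826.667 mm⁴.
Top flange (beyond web): 82 × 8, A = 656 mm², x = 131 mm, Ī = 367578.7 mm⁴.
Bottom flange (beyond web): 82 × 8, A = 656 mm², x = 41 mm, Ī = 367578.7 mm⁴.
Centroid: x̄ = ΣA·x / ΣA = 86 mm.
Transfer each piece to the vertical centroidal axis using Ī + A·d² with d = x − 86:
  web: d = 0 mm → contributes +6826.667 mm⁴
  top flange (beyond web): d = 45 mm → contributes +1 695 979 mm⁴
  bottom flange (beyond web): d = -45 mm → contributes +1 695 979 mm⁴
Total I = 3 398 784 mm⁴.

I_y ≈ 3.3988 × 10⁶ mm⁴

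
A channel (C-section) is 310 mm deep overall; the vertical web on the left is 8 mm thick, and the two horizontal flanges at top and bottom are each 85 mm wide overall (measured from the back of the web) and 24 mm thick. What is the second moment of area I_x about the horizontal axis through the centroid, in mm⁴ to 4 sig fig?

I_x ≈ 9.562 × 10⁷ mm⁴

Split into non-overlapping primitives; take the origin at the lower-left of the bounding box.
Web: 8 × 310, A = 2 480 mm², y = 155 mm, Ī = 19 860 667 mm⁴.
Top flange (beyond web): 77 × 24, A = 1 848 mm², y = 298 mm, Ī = 88 704 mm⁴.
Bottom flange (beyond web): 77 × 24, A = 1 848 mm², y = 12 mm, Ī = 88 704 mm⁴.
By symmetry the centroid is at mid-height, ȳ = 155 mm.
Transfer each piece to the horizontal axis through the centroid using Ī + A·d² with d = y − 155:
  web: d = 0 mm → contributes +19 860 667 mm⁴
  top flange (beyond web): d = 143 mm → contributes +37 878 456 mm⁴
  bottom flange (beyond web): d = -143 mm → contributes +37 878 456 mm⁴
Total I = 95 617 579 mm⁴.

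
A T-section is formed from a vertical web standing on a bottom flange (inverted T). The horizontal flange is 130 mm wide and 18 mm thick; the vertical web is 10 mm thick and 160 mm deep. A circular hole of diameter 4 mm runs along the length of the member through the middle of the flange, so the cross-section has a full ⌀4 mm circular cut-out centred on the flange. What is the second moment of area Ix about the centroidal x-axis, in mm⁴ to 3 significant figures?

Treat the section as a set of non-overlapping primitives; coordinates are from the bounding-box lower-left.
Flange: 130 × 18, A = 2 340 mm², y = 9 mm, Ī = 63 180 mm⁴.
Web: 10 × 160, A = 1 600 mm², y = 98 mm, Ī = 3 413 333 mm⁴.
Hole (subtracted): ⌀4, A = 12.566 mm², y = 9 mm, Ī = 12.566 mm⁴.
Centroid: ȳ = ΣA·y / ΣA = 45.258 mm.
Transfer each piece to the centroidal x-axis using Ī + A·d² with d = y − 45.258:
  flange: d = -36.258 mm → contributes +3 139 405 mm⁴
  web: d = 52.742 mm → contributes +7 864 121 mm⁴
  hole: d = -36.258 mm → contributes −16 533 mm⁴
Total I = 10 986 994 mm⁴.

Ix ≈ 1.10 × 10⁷ mm⁴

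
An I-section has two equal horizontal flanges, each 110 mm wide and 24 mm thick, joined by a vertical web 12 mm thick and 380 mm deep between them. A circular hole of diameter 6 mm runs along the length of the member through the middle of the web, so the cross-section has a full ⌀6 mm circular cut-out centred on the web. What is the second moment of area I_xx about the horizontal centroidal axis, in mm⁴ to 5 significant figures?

I_xx ≈ 2.7057 × 10⁸ mm⁴

Split into non-overlapping primitives; take the origin at the lower-left of the bounding box.
Bottom flange: 110 × 24, A = 2 640 mm², y = 12 mm, Ī = 126 720 mm⁴.
Web: 12 × 380, A = 4 560 mm², y = 214 mm, Ī = 54 872 000 mm⁴.
Top flange: 110 × 24, A = 2 640 mm², y = 416 mm, Ī = 126 720 mm⁴.
Hole (subtracted): ⌀6, A = 28.27433 mm², y = 214 mm, Ī = 63.61725 mm⁴.
By symmetry the centroid is at mid-height, ȳ = 214 mm.
Transfer each piece to the horizontal centroidal axis using Ī + A·d² with d = y − 214:
  bottom flange: d = -202 mm → contributes +107 849 280 mm⁴
  web: d = 0 mm → contributes +54 872 000 mm⁴
  top flange: d = 202 mm → contributes +107 849 280 mm⁴
  hole: d = 0 mm → contributes −63.61725 mm⁴
Total I = 270 570 496 mm⁴.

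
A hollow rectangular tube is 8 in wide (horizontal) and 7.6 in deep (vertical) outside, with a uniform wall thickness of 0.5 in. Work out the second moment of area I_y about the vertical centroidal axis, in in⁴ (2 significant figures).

I_y ≈ 140 in⁴

Treat the section as a set of non-overlapping primitives; coordinates are from the bounding-box lower-left.
Outer rectangle: 8 × 7.6, A = 60.8 in², x = 4 in, Ī = 324.3 in⁴.
Inner void (subtracted): 7 × 6.6, A = 46.2 in², x = 4 in, Ī = 188.7 in⁴.
By symmetry the centroid is at mid-width, x̄ = 4 in.
All pieces are centred on the vertical centroidal axis, so I = ΣĪ (holes subtracted) = 135.6 in⁴.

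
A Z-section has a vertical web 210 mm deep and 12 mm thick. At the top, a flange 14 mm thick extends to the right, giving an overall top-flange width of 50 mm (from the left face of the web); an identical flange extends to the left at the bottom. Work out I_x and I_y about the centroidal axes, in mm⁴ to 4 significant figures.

Decompose the section into non-overlapping parts with the origin at the bottom-left of its bounding rectangle.
Web: 12 × 210, A = 2 520 mm², y = 105 mm, Ī = 9 261 000 mm⁴.
Top flange (beyond web): 38 × 14, A = 532 mm², y = 203 mm, Ī = 8689.33 mm⁴.
Bottom flange (beyond web): 38 × 14, A = 532 mm², y = 7 mm, Ī = 8689.33 mm⁴.
Centroid: ȳ = ΣA·y / ΣA = 105 mm.
Transfer each piece to the centroidal x-axis using Ī + A·d² with d = y − 105:
  web: d = 0 mm → contributes +9 261 000 mm⁴
  top flange (beyond web): d = 98 mm → contributes +5 118 017 mm⁴
  bottom flange (beyond web): d = -98 mm → contributes +5 118 017 mm⁴
Total I = 19 497 035 mm⁴.
For the y-axis: x̄ = 44 mm.
Repeating about the centroidal y-axis gives I_y = 823 275 mm⁴.

I_x ≈ 1.950 × 10⁷ mm⁴, I_y ≈ 8.233 × 10⁵ mm⁴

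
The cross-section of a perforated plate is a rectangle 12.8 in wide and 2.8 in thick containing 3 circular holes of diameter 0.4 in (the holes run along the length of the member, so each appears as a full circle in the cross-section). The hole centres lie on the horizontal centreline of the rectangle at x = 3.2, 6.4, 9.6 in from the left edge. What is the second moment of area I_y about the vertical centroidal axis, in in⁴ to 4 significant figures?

Decompose the section into non-overlapping parts with the origin at the bottom-left of its bounding rectangle.
Plate: 12.8 × 2.8, A = 35.84 in², x = 6.4 in, Ī = 489.335 in⁴.
Hole 1 (subtracted): ⌀0.4, A = 0.125664 in², x = 3.2 in, Ī = 0.00125664 in⁴.
Hole 2 (subtracted): ⌀0.4, A = 0.125664 in², x = 6.4 in, Ī = 0.00125664 in⁴.
Hole 3 (subtracted): ⌀0.4, A = 0.125664 in², x = 9.6 in, Ī = 0.00125664 in⁴.
By symmetry the centroid is at mid-width, x̄ = 6.4 in.
Transfer each piece to the vertical centroidal axis using Ī + A·d² with d = x − 6.4:
  plate: d = 0 in → contributes +489.335 in⁴
  hole 1: d = -3.2 in → contributes −1.28805 in⁴
  hole 2: d = 0 in → contributes −0.00125664 in⁴
  hole 3: d = 3.2 in → contributes −1.28805 in⁴
Total I = 486.758 in⁴.

I_y ≈ 486.8 in⁴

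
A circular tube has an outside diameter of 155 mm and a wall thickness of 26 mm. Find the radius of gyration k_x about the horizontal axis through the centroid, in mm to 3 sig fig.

Treat the section as a set of non-overlapping primitives; coordinates are from the bounding-box lower-left.
Outer circle: ⌀155, A = 18 869 mm², y = 77.5 mm, Ī = 28 333 269 mm⁴.
Bore (subtracted): ⌀103, A = 8332.3 mm², y = 77.5 mm, Ī = 5 524 828 mm⁴.
By symmetry the centroid is at mid-height, ȳ = 77.5 mm.
All pieces are centred on the horizontal axis through the centroid, so I = ΣĪ (holes subtracted) = 22 808 441 mm⁴.
Radius of gyration: k = √(I/A) = √(22 808 441 / 10 537) = 46.526 mm.

k_x ≈ 46.5 mm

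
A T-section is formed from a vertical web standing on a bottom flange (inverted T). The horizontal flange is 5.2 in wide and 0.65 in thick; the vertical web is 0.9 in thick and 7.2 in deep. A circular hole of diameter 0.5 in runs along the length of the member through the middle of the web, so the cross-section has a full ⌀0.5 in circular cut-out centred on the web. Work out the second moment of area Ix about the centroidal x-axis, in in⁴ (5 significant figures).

Ix ≈ 61.968 in⁴

Treat the section as a set of non-overlapping primitives; coordinates are from the bounding-box lower-left.
Flange: 5.2 × 0.65, A = 3.38 in², y = 0.325 in, Ī = 0.1190042 in⁴.
Web: 0.9 × 7.2, A = 6.48 in², y = 4.25 in, Ī = 27.9936 in⁴.
Hole (subtracted): ⌀0.5, A = 0.1963495 in², y = 4.25 in, Ī = 0.003067962 in⁴.
Centroid: ȳ = ΣA·y / ΣA = 2.877175 in.
Transfer each piece to the centroidal x-axis using Ī + A·d² with d = y − 2.877175:
  flange: d = -2.552175 in → contributes +22.13496 in⁴
  web: d = 1.372825 in → contributes +40.20612 in⁴
  hole: d = 1.372825 in → contributes −0.3731178 in⁴
Total I = 61.96797 in⁴.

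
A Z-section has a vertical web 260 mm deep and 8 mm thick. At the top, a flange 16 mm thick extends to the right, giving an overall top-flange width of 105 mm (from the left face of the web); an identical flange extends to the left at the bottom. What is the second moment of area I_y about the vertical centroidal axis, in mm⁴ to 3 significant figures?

I_y ≈ 1.10 × 10⁷ mm⁴

Break the section into simple shapes (no overlaps), measuring from the bottom-left corner of the bounding box.
Web: 8 × 260, A = 2 080 mm², x = 101 mm, Ī = 11 093 mm⁴.
Top flange (beyond web): 97 × 16, A = 1 552 mm², x = 153.5 mm, Ī = 1 216 897 mm⁴.
Bottom flange (beyond web): 97 × 16, A = 1 552 mm², x = 48.5 mm, Ī = 1 216 897 mm⁴.
Centroid: x̄ = ΣA·x / ΣA = 101 mm.
Transfer each piece to the vertical centroidal axis using Ī + A·d² with d = x − 101:
  web: d = 0 mm → contributes +11 093 mm⁴
  top flange (beyond web): d = 52.5 mm → contributes +5 494 597 mm⁴
  bottom flange (beyond web): d = -52.5 mm → contributes +5 494 597 mm⁴
Total I = 11 000 288 mm⁴.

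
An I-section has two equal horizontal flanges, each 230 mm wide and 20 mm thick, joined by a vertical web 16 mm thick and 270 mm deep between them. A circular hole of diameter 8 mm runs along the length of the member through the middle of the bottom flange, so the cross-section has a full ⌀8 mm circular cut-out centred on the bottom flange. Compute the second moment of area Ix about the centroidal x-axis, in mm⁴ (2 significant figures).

Treat the section as a set of non-overlapping primitives; coordinates are from the bounding-box lower-left.
Bottom flange: 230 × 20, A = 4 600 mm², y = 10 mm, Ī = 153 333 mm⁴.
Web: 16 × 270, A = 4 320 mm², y = 155 mm, Ī = 26 244 000 mm⁴.
Top flange: 230 × 20, A = 4 600 mm², y = 300 mm, Ī = 153 333 mm⁴.
Hole (subtracted): ⌀8, A = 50.27 mm², y = 10 mm, Ī = 201.1 mm⁴.
Centroid: ȳ = ΣA·y / ΣA = 155.5 mm.
Transfer each piece to the centroidal x-axis using Ī + A·d² with d = y − 155.5:
  bottom flange: d = -145.5 mm → contributes +97 591 510 mm⁴
  web: d = -0.5411 mm → contributes +26 245 265 mm⁴
  top flange: d = 144.5 mm → contributes +96 147 851 mm⁴
  hole: d = -145.5 mm → contributes −1 064 935 mm⁴
Total I = 218 919 690 mm⁴.

Ix ≈ 2.2 × 10⁸ mm⁴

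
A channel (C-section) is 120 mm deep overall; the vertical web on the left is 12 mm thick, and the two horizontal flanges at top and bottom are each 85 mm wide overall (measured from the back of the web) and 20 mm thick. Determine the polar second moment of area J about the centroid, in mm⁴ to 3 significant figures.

Decompose the section into non-overlapping parts with the origin at the bottom-left of its bounding rectangle.
Web: 12 × 120, A = 1 440 mm², y = 60 mm, Ī = 1 728 000 mm⁴.
Top flange (beyond web): 73 × 20, A = 1 460 mm², y = 110 mm, Ī = 48 667 mm⁴.
Bottom flange (beyond web): 73 × 20, A = 1 460 mm², y = 10 mm, Ī = 48 667 mm⁴.
By symmetry the centroid is at mid-height, ȳ = 60 mm.
Transfer each piece to the centroidal x-axis using Ī + A·d² with d = y − 60:
  web: d = 0 mm → contributes +1 728 000 mm⁴
  top flange (beyond web): d = 50 mm → contributes +3 698 667 mm⁴
  bottom flange (beyond web): d = -50 mm → contributes +3 698 667 mm⁴
Total I = 9 125 333 mm⁴.
For the y-axis: x̄ = 34.463 mm.
Repeating about the centroidal y-axis gives I_y = 3 055 957 mm⁴.
Polar second moment: J = I_x + I_y = 12 181 291 mm⁴.

J ≈ 1.22 × 10⁷ mm⁴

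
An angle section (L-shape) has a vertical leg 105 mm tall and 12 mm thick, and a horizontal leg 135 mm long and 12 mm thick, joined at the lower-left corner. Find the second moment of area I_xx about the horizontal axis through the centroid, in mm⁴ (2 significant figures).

I_xx ≈ 2.6 × 10⁶ mm⁴

Treat the section as a set of non-overlapping primitives; coordinates are from the bounding-box lower-left.
Vertical leg: 12 × 105, A = 1 260 mm², y = 52.5 mm, Ī = 1 157 625 mm⁴.
Horizontal leg (remainder): 123 × 12, A = 1 476 mm², y = 6 mm, Ī = 17 712 mm⁴.
Centroid: ȳ = ΣA·y / ΣA = 27.41 mm.
Transfer each piece to the horizontal axis through the centroid using Ī + A·d² with d = y − 27.41:
  vertical leg: d = 25.09 mm → contributes +1 950 522 mm⁴
  horizontal leg (remainder): d = -21.41 mm → contributes +694 576 mm⁴
Total I = 2 645 098 mm⁴.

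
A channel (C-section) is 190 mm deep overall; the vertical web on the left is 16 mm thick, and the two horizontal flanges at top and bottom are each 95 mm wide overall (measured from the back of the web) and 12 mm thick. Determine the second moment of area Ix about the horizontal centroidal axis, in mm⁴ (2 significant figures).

Ix ≈ 2.4 × 10⁷ mm⁴

Break the section into simple shapes (no overlaps), measuring from the bottom-left corner of the bounding box.
Web: 16 × 190, A = 3 040 mm², y = 95 mm, Ī = 9 145 333 mm⁴.
Top flange (beyond web): 79 × 12, A = 948 mm², y = 184 mm, Ī = 11 376 mm⁴.
Bottom flange (beyond web): 79 × 12, A = 948 mm², y = 6 mm, Ī = 11 376 mm⁴.
By symmetry the centroid is at mid-height, ȳ = 95 mm.
Transfer each piece to the horizontal centroidal axis using Ī + A·d² with d = y − 95:
  web: d = 0 mm → contributes +9 145 333 mm⁴
  top flange (beyond web): d = 89 mm → contributes +7 520 484 mm⁴
  bottom flange (beyond web): d = -89 mm → contributes +7 520 484 mm⁴
Total I = 24 186 301 mm⁴.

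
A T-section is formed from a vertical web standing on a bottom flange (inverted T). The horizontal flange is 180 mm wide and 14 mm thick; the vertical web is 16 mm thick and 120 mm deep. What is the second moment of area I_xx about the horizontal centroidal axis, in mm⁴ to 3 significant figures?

I_xx ≈ 7.24 × 10⁶ mm⁴

Decompose the section into non-overlapping parts with the origin at the bottom-left of its bounding rectangle.
Flange: 180 × 14, A = 2 520 mm², y = 7 mm, Ī = 41 160 mm⁴.
Web: 16 × 120, A = 1 920 mm², y = 74 mm, Ī = 2 304 000 mm⁴.
Centroid: ȳ = ΣA·y / ΣA = 35.973 mm.
Transfer each piece to the horizontal centroidal axis using Ī + A·d² with d = y − 35.973:
  flange: d = -28.973 mm → contributes +2 156 532 mm⁴
  web: d = 38.027 mm → contributes +5 080 425 mm⁴
Total I = 7 236 957 mm⁴.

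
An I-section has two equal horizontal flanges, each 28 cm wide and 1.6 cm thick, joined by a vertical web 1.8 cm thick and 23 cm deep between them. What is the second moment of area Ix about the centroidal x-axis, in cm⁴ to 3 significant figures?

Treat the section as a set of non-overlapping primitives; coordinates are from the bounding-box lower-left.
Bottom flange: 28 × 1.6, A = 44.8 cm², y = 0.8 cm, Ī = 9.5573 cm⁴.
Web: 1.8 × 23, A = 41.4 cm², y = 13.1 cm, Ī = 1825.1 cm⁴.
Top flange: 28 × 1.6, A = 44.8 cm², y = 25.4 cm, Ī = 9.5573 cm⁴.
By symmetry the centroid is at mid-height, ȳ = 13.1 cm.
Transfer each piece to the centroidal x-axis using Ī + A·d² with d = y − 13.1:
  bottom flange: d = -12.3 cm → contributes +6787.3 cm⁴
  web: d = 0 cm → contributes +1825.1 cm⁴
  top flange: d = 12.3 cm → contributes +6787.3 cm⁴
Total I = 15 400 cm⁴.

Ix ≈ 1.54 × 10⁴ cm⁴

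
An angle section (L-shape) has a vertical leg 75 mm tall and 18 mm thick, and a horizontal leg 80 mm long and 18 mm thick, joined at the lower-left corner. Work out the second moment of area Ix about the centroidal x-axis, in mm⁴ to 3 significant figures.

Break the section into simple shapes (no overlaps), measuring from the bottom-left corner of the bounding box.
Vertical leg: 18 × 75, A = 1 350 mm², y = 37.5 mm, Ī = 632 813 mm⁴.
Horizontal leg (remainder): 62 × 18, A = 1 116 mm², y = 9 mm, Ī = 30 132 mm⁴.
Centroid: ȳ = ΣA·y / ΣA = 24.602 mm.
Transfer each piece to the centroidal x-axis using Ī + A·d² with d = y − 24.602:
  vertical leg: d = 12.898 mm → contributes +857 390 mm⁴
  horizontal leg (remainder): d = -15.602 mm → contributes +301 798 mm⁴
Total I = 1 159 188 mm⁴.

Ix ≈ 1.16 × 10⁶ mm⁴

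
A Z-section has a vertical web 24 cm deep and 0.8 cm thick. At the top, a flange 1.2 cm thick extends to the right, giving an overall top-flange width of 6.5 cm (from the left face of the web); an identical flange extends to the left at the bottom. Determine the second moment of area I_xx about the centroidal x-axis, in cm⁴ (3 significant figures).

Decompose the section into non-overlapping parts with the origin at the bottom-left of its bounding rectangle.
Web: 0.8 × 24, A = 19.2 cm², y = 12 cm, Ī = 921.6 cm⁴.
Top flange (beyond web): 5.7 × 1.2, A = 6.84 cm², y = 23.4 cm, Ī = 0.8208 cm⁴.
Bottom flange (beyond web): 5.7 × 1.2, A = 6.84 cm², y = 0.6 cm, Ī = 0.8208 cm⁴.
Centroid: ȳ = ΣA·y / ΣA = 12 cm.
Transfer each piece to the centroidal x-axis using Ī + A·d² with d = y − 12:
  web: d = 0 cm → contributes +921.6 cm⁴
  top flange (beyond web): d = 11.4 cm → contributes +889.75 cm⁴
  bottom flange (beyond web): d = -11.4 cm → contributes +889.75 cm⁴
Total I = 2701.1 cm⁴.

I_xx ≈ 2700 cm⁴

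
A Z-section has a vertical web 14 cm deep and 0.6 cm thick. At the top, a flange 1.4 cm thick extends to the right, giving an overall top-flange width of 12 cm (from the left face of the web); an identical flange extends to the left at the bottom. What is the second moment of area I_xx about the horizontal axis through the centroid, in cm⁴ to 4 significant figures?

Split into non-overlapping primitives; take the origin at the lower-left of the bounding box.
Web: 0.6 × 14, A = 8.4 cm², y = 7 cm, Ī = 137.2 cm⁴.
Top flange (beyond web): 11.4 × 1.4, A = 15.96 cm², y = 13.3 cm, Ī = 2.6068 cm⁴.
Bottom flange (beyond web): 11.4 × 1.4, A = 15.96 cm², y = 0.7 cm, Ī = 2.6068 cm⁴.
Centroid: ȳ = ΣA·y / ΣA = 7 cm.
Transfer each piece to the horizontal axis through the centroid using Ī + A·d² with d = y − 7:
  web: d = 0 cm → contributes +137.2 cm⁴
  top flange (beyond web): d = 6.3 cm → contributes +636.059 cm⁴
  bottom flange (beyond web): d = -6.3 cm → contributes +636.059 cm⁴
Total I = 1409.32 cm⁴.

I_xx ≈ 1409 cm⁴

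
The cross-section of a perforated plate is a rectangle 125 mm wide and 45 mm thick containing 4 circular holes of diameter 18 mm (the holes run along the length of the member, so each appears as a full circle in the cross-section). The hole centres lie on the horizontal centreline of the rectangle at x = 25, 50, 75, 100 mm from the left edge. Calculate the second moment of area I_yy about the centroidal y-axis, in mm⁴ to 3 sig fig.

Decompose the section into non-overlapping parts with the origin at the bottom-left of its bounding rectangle.
Plate: 125 × 45, A = 5 625 mm², x = 62.5 mm, Ī = 7 324 219 mm⁴.
Hole 1 (subtracted): ⌀18, A = 254.47 mm², x = 25 mm, Ī = 5 153 mm⁴.
Hole 2 (subtracted): ⌀18, A = 254.47 mm², x = 50 mm, Ī = 5 153 mm⁴.
Hole 3 (subtracted): ⌀18, A = 254.47 mm², x = 75 mm, Ī = 5 153 mm⁴.
Hole 4 (subtracted): ⌀18, A = 254.47 mm², x = 100 mm, Ī = 5 153 mm⁴.
By symmetry the centroid is at mid-width, x̄ = 62.5 mm.
Transfer each piece to the centroidal y-axis using Ī + A·d² with d = x − 62.5:
  plate: d = 0 mm → contributes +7 324 219 mm⁴
  hole 1: d = -37.5 mm → contributes −363 000 mm⁴
  hole 2: d = -12.5 mm → contributes −44 914 mm⁴
  hole 3: d = 12.5 mm → contributes −44 914 mm⁴
  hole 4: d = 37.5 mm → contributes −363 000 mm⁴
Total I = 6 508 391 mm⁴.

I_yy ≈ 6.51 × 10⁶ mm⁴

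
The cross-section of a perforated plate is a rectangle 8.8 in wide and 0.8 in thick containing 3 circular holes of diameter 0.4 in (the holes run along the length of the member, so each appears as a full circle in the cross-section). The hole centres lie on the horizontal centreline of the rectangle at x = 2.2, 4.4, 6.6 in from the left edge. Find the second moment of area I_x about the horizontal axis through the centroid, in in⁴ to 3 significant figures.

Decompose the section into non-overlapping parts with the origin at the bottom-left of its bounding rectangle.
Plate: 8.8 × 0.8, A = 7.04 in², y = 0.4 in, Ī = 0.37547 in⁴.
Hole 1 (subtracted): ⌀0.4, A = 0.12566 in², y = 0.4 in, Ī = 0.0012566 in⁴.
Hole 2 (subtracted): ⌀0.4, A = 0.12566 in², y = 0.4 in, Ī = 0.0012566 in⁴.
Hole 3 (subtracted): ⌀0.4, A = 0.12566 in², y = 0.4 in, Ī = 0.0012566 in⁴.
By symmetry the centroid is at mid-height, ȳ = 0.4 in.
All pieces are centred on the horizontal axis through the centroid, so I = ΣĪ (holes subtracted) = 0.3717 in⁴.

I_x ≈ 0.372 in⁴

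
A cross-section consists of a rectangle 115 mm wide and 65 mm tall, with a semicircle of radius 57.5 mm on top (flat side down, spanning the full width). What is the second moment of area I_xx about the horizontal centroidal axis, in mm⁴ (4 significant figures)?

I_xx ≈ 1.375 × 10⁷ mm⁴

Break the section into simple shapes (no overlaps), measuring from the bottom-left corner of the bounding box.
Rectangular body: 115 × 65, A = 7 475 mm², y = 32.5 mm, Ī = 2 631 823 mm⁴.
Semicircular cap: semicircle r = 57.5, A = 5193.45 mm², y = 89.4038 mm, Ī = 1 199 785 mm⁴.
Centroid: ȳ = ΣA·y / ΣA = 55.8278 mm.
Transfer each piece to the horizontal centroidal axis using Ī + A·d² with d = y − 55.8278:
  rectangular body: d = -23.3278 mm → contributes +6 699 604 mm⁴
  semicircular cap: d = 33.576 mm → contributes +7 054 601 mm⁴
Total I = 13 754 205 mm⁴.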